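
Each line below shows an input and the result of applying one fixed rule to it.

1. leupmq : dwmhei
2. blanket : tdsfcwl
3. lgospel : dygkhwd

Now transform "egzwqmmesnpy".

Looking at the pairs, the operation is to shift every letter 8 places backward in the alphabet (wrapping around).
On "egzwqmmesnpy" that produces "wyroieewkfhq".

wyroieewkfhq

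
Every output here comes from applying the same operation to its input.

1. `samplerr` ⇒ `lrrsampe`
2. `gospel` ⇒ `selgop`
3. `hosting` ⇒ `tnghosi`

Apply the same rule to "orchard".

hrdorca

Each output is the input with this applied: move the last 3 characters to the front (rotate right by 3), then swap the first and last characters.
Starting from "orchard": after the first operation, "ardorch"; after the second, "hrdorca".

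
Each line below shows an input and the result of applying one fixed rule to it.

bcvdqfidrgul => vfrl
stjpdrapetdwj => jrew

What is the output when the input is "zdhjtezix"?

Looking at the pairs, the operation is to keep one character in every 3, starting at position 3 (positions 3rd, 6th, 9th, ...).
"zdhjtezix" → "hex".

hex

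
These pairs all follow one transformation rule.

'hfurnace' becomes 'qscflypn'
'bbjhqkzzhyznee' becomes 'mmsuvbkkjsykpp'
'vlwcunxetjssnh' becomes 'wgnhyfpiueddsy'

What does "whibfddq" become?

shmtoqbo

The rule is to swap each adjacent pair of characters (1↔2, 3↔4, ...), then shift every letter 11 places forward in the alphabet (wrapping around).
"whibfddq" → "hwbidfqd" → "shmtoqbo".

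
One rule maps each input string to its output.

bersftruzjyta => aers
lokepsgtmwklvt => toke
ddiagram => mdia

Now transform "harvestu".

uarv

In each case the input is transformed by: swap the first and last characters, then keep only the first 4 characters.
Working it through for "harvestu": intermediate "uarvesth", final "uarv".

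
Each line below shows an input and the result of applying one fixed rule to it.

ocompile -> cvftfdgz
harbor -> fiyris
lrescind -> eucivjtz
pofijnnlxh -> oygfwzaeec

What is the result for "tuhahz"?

Looking at the pairs, the operation is to shift every letter 9 places backward in the alphabet (wrapping around), then move the last 2 characters to the front (rotate right by 2).
So "tuhahz" becomes "yqklyr".

yqklyr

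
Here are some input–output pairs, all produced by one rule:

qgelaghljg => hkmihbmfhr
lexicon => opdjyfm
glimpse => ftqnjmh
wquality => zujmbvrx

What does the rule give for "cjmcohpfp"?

qgqipdnkd

Rule — reverse the string, then shift every letter 1 place forward in the alphabet (wrapping around).
Applying both steps to "cjmcohpfp": "pfphocmjc", then "qgqipdnkd".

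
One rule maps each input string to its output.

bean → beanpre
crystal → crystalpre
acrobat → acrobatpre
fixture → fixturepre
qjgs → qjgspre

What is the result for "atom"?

The rule is to append "pre".
Applying that to "atom" gives "atompre".

atompre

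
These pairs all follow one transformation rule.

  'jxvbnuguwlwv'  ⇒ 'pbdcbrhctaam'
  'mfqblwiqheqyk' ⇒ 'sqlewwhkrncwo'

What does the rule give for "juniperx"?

Looking at the pairs, the operation is to shift every letter 6 places forward in the alphabet (wrapping around), then take characters alternately from the front and the back (1st, last, 2nd, 2nd-last, ...).
Applying both steps to "juniperx": "patovkxd", then "pdaxtkov".

pdaxtkov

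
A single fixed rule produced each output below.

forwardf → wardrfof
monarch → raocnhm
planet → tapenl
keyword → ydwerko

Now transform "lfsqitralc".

Looking at the pairs, the operation is to sort the characters into reverse alphabetical order, then take characters alternately from the front and the back (1st, last, 2nd, 2nd-last, ...).
Applying that to "lfsqitralc" gives "tascrfqill".
(Check on "monarch": → "ronmhca" → "raocnhm" ✓)

tascrfqill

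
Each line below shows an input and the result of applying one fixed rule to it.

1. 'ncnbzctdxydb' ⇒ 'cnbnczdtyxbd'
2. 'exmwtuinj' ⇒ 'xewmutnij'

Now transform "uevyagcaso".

The rule is to swap each adjacent pair of characters (1↔2, 3↔4, ...).
Doing the same to "uevyagcaso": "euyvgaacos".

euyvgaacos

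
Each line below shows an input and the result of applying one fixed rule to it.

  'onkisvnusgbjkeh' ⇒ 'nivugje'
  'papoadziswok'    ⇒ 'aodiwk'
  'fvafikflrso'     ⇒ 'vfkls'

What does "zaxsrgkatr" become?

Each output is the input with this applied: keep every other character starting from the second (positions 2nd, 4th, 6th, ...).
So "zaxsrgkatr" becomes "asgar".

asgar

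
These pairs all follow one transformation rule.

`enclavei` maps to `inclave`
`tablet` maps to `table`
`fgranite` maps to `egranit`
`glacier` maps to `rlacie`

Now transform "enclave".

enclav

Looking at the pairs, the operation is to delete the first character, then move the last character to the front.
Starting from "enclave": after the first operation, "nclave"; after the second, "enclav".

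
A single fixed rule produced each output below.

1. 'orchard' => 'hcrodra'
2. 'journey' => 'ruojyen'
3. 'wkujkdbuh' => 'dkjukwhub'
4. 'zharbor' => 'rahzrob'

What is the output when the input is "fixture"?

txiferu

The transformation: move the last 3 characters to the front (rotate right by 3), then reverse the string.
For "fixture", step one produces "urefixt"; step two turns that into "txiferu".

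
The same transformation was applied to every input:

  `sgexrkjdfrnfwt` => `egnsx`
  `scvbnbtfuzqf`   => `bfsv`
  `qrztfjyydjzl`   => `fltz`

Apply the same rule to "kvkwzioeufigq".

fiov

The rule is to sort the characters into alphabetical order, then keep one character in every 3, starting at position 2 (positions 2nd, 5th, 8th, ...).
For "kvkwzioeufigq" the result is "fiov".
(Check on "qrztfjyydjzl": → "dfjjlqrtyyzz" → "fltz" ✓)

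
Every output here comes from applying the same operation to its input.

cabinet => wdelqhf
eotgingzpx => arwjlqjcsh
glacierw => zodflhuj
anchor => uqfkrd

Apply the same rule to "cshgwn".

qvkjzf

The rule is to swap the first and last characters, then shift every letter 3 places forward in the alphabet (wrapping around).
For "cshgwn", step one produces "nshgwc"; step two turns that into "qvkjzf".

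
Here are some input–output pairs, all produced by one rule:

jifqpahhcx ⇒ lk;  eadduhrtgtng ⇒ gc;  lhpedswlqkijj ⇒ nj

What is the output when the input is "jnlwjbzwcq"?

lp

Looking at the pairs, the operation is to shift every letter 2 places forward in the alphabet (wrapping around), then keep only the first 2 characters.
"jnlwjbzwcq" → "lpnyldbyes" → "lp".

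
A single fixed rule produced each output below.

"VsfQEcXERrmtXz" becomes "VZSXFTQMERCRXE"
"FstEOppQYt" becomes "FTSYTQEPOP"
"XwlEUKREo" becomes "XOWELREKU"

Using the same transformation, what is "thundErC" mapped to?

TCHRUEND

The transformation: take characters alternately from the front and the back (1st, last, 2nd, 2nd-last, ...), then convert every letter to uppercase.
"thundErC" → "TCHRUEND".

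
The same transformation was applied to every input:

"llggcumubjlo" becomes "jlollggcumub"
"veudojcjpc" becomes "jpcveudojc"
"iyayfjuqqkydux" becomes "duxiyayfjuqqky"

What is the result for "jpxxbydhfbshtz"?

Each output is the input with this applied: move the last 3 characters to the front (rotate right by 3).
"jpxxbydhfbshtz" → "htzjpxxbydhfbs".

htzjpxxbydhfbs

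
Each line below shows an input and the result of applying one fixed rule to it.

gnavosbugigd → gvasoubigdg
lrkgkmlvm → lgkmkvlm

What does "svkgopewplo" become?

Rule — swap each adjacent pair of characters (1↔2, 3↔4, ...), then delete the first character.
Starting from "svkgopewplo": after the first operation, "vsgkpowelpo"; after the second, "sgkpowelpo".

sgkpowelpo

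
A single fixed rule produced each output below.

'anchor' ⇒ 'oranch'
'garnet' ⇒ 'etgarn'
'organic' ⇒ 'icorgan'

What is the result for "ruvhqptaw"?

What's happening: move the last 2 characters to the front (rotate right by 2).
For "ruvhqptaw" the result is "awruvhqpt".

awruvhqpt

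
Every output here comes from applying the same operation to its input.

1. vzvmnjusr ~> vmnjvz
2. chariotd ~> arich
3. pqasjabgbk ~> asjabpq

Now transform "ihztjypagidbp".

The pattern: delete the last 3 characters, then move the first 2 characters to the end (rotate left by 2).
On "ihztjypagidbp": the first step gives "ihztjypagi", and the second then gives "ztjypagiih".

ztjypagiih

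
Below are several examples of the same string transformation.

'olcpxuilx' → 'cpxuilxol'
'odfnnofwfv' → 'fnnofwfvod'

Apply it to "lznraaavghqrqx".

In each case the input is transformed by: move the first 2 characters to the end (rotate left by 2).
On "lznraaavghqrqx" that produces "nraaavghqrqxlz".

nraaavghqrqxlz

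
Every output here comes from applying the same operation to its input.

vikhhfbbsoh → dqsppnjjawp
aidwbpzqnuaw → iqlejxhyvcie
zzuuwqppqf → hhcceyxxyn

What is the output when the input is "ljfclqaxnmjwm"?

Rule — shift every letter 8 places forward in the alphabet (wrapping around).
On "ljfclqaxnmjwm" that produces "trnktyifvureu".

trnktyifvureu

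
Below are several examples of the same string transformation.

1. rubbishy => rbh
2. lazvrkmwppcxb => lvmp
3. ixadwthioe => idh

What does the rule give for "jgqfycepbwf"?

What's happening: delete the last character, then keep one character in every 3, starting at position 1 (positions 1st, 4th, 7th, ...).
For "jgqfycepbwf", step one produces "jgqfycepbw"; step two turns that into "jfew".

jfew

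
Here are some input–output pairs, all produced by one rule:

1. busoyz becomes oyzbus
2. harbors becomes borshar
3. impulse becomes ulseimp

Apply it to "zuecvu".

cvuzue

What's happening: move the first 3 characters to the end (rotate left by 3).
"zuecvu" → "cvuzue".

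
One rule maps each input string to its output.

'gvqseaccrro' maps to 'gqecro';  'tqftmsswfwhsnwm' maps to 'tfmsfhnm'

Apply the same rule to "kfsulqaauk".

kslau

The rule is to keep every other character starting from the first (positions 1st, 3rd, 5th, ...).
Applying that to "kfsulqaauk" gives "kslau".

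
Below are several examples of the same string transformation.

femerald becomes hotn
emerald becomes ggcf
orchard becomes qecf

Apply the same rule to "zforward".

bqyt

In each case the input is transformed by: keep every other character starting from the first (positions 1st, 3rd, 5th, ...), then shift every letter 2 places forward in the alphabet (wrapping around).
For "zforward" the result is "bqyt".
(Check on "emerald": → "eead" → "ggcf" ✓)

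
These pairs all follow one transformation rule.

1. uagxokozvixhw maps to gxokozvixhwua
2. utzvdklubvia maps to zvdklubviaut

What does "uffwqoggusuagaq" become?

fwqoggusuagaquf

Each output is the input with this applied: move the first 2 characters to the end (rotate left by 2).
For "uffwqoggusuagaq" the result is "fwqoggusuagaquf".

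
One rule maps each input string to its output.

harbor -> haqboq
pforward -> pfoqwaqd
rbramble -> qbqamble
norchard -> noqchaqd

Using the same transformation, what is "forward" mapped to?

foqwaqd

In each case the input is transformed by: replace every "r" with "q".
"forward" → "foqwaqd".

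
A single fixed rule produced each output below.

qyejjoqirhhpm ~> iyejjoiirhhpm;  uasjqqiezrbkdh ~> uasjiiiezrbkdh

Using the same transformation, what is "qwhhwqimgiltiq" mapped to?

Rule — replace every "q" with "i".
For "qwhhwqimgiltiq" the result is "iwhhwiimgiltii".

iwhhwiimgiltii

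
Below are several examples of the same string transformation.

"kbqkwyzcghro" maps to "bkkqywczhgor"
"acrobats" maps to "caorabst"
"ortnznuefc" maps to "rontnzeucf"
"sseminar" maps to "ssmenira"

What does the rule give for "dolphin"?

What's happening: swap each adjacent pair of characters (1↔2, 3↔4, ...).
"dolphin" → "odplihn".

odplihn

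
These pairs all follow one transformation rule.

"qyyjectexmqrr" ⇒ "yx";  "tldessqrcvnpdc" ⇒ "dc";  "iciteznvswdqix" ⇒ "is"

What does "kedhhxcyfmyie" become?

What's happening: keep every other character starting from the first (positions 1st, 3rd, 5th, ...), then keep one character in every 3, starting at position 2 (positions 2nd, 5th, 8th, ...).
On "kedhhxcyfmyie": the first step gives "kdhcfye", and the second then gives "df".

df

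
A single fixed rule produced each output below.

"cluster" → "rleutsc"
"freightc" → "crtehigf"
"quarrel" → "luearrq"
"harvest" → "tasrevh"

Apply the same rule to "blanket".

tleaknb

The transformation: take characters alternately from the front and the back (1st, last, 2nd, 2nd-last, ...), then move the first character to the end.
For "blanket" the result is "tleaknb".
(Check on "quarrel": → "qluearr" → "luearrq" ✓)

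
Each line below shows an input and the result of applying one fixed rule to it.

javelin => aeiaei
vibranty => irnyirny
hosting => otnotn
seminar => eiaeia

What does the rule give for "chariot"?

The pattern: keep every other character starting from the second (positions 2nd, 4th, 6th, ...), then write the whole string twice.
For "chariot", step one produces "hro"; step two turns that into "hrohro".

hrohro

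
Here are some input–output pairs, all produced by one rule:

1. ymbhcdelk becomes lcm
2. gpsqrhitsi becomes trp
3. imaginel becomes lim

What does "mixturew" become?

The rule is to keep one character in every 3, starting at position 2 (positions 2nd, 5th, 8th, ...), then reverse the string.
Starting from "mixturew": after the first operation, "iuw"; after the second, "wui".

wui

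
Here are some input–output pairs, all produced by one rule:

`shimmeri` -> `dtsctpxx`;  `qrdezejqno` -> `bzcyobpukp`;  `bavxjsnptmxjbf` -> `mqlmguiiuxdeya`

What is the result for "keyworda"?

vlpojchz

Rule — shift every letter 11 places forward in the alphabet (wrapping around), then take characters alternately from the front and the back (1st, last, 2nd, 2nd-last, ...).
For "keyworda", step one produces "vpjhzcol"; step two turns that into "vlpojchz".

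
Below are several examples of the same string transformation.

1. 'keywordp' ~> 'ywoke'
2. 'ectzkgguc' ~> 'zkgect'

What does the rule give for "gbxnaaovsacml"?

vsagbxnaao

What's happening: delete the last 3 characters, then move the last 3 characters to the front (rotate right by 3).
Applying both steps to "gbxnaaovsacml": "gbxnaaovsa", then "vsagbxnaao".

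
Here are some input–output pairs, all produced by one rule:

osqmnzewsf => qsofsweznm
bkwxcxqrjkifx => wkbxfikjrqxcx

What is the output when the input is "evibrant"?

ivetnarb

Rule — move the first 3 characters to the end (rotate left by 3), then reverse the string.
"evibrant" → "brantevi" → "ivetnarb".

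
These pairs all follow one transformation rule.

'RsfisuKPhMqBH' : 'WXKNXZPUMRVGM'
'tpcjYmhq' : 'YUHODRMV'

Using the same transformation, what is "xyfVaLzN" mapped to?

CDKAFQES

The rule is to shift every letter 5 places forward in the alphabet (wrapping around), then convert every letter to uppercase.
"xyfVaLzN" → "CDKAFQES".
(Check on "tpcjYmhq": → "yuhoDrmv" → "YUHODRMV" ✓)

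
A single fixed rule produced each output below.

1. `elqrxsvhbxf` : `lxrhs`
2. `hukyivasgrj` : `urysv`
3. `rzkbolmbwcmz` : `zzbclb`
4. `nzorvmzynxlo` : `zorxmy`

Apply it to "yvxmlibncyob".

Each output is the input with this applied: keep every other character starting from the second (positions 2nd, 4th, 6th, ...), then take characters alternately from the front and the back (1st, last, 2nd, 2nd-last, ...).
"yvxmlibncyob" → "vminyb" → "vbmyin".
(Check on "rzkbolmbwcmz": → "zblbcz" → "zzbclb" ✓)

vbmyin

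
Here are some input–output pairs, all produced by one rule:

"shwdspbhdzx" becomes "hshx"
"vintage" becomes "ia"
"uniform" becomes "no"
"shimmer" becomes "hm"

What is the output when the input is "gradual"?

The pattern: keep one character in every 3, starting at position 2 (positions 2nd, 5th, 8th, ...).
Applying that to "gradual" gives "ru".

ru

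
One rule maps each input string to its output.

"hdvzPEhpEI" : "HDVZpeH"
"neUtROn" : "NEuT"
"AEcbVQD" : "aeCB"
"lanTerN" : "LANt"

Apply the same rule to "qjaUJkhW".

Looking at the pairs, the operation is to delete the last 3 characters, then flip the case of every letter.
"qjaUJkhW" → "qjaUJ" → "QJAuj".

QJAuj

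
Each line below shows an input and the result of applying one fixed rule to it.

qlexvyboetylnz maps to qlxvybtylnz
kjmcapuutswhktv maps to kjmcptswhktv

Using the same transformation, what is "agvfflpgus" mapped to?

Looking at the pairs, the operation is to remove every vowel.
On "agvfflpgus" that produces "gvfflpgs".

gvfflpgs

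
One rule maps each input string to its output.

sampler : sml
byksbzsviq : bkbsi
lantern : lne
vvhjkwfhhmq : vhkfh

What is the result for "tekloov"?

Each output is the input with this applied: swap each adjacent pair of characters (1↔2, 3↔4, ...), then keep every other character starting from the second (positions 2nd, 4th, 6th, ...).
Working it through for "tekloov": intermediate "etlkoov", final "tko".

tko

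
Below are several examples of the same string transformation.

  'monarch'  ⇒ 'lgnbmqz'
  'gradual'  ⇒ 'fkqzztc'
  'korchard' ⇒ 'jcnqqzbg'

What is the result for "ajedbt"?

The pattern: take characters alternately from the front and the back (1st, last, 2nd, 2nd-last, ...), then shift every letter 1 place backward in the alphabet (wrapping around).
Starting from "ajedbt": after the first operation, "atjbed"; after the second, "zsiadc".

zsiadc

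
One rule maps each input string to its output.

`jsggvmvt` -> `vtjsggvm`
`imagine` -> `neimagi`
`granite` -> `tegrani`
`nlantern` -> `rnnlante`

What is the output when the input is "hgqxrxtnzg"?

The rule is to move the last 2 characters to the front (rotate right by 2).
For "hgqxrxtnzg" the result is "zghgqxrxtn".

zghgqxrxtn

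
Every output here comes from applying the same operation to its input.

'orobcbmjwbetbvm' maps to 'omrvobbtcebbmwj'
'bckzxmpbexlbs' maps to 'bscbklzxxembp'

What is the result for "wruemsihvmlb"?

Looking at the pairs, the operation is to take characters alternately from the front and the back (1st, last, 2nd, 2nd-last, ...).
So "wruemsihvmlb" becomes "wbrlumevmhsi".

wbrlumevmhsi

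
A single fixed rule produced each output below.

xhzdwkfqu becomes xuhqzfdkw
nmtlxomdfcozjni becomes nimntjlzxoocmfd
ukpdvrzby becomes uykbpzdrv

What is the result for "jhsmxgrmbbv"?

jvhbsbmmxrg

Looking at the pairs, the operation is to take characters alternately from the front and the back (1st, last, 2nd, 2nd-last, ...).
"jhsmxgrmbbv" → "jvhbsbmmxrg".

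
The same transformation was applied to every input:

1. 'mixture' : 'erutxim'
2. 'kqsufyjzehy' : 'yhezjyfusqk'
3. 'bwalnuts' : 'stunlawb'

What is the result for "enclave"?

evalcne

The transformation: reverse the string.
Doing the same to "enclave": "evalcne".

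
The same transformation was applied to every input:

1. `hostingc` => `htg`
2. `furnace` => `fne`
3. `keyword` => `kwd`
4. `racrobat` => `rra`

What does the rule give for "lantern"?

ltn

The pattern: keep one character in every 3, starting at position 1 (positions 1st, 4th, 7th, ...).
Applying that to "lantern" gives "ltn".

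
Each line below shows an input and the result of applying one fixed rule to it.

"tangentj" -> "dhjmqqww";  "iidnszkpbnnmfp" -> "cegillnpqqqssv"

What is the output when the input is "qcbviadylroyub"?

bbdeefglortuxy

The transformation: shift every letter 3 places forward in the alphabet (wrapping around), then sort the characters into alphabetical order.
"qcbviadylroyub" → "tfeyldgbourbxe" → "bbdeefglortuxy".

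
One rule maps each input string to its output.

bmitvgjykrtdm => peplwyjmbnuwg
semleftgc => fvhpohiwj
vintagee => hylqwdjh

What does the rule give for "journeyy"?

The rule is to move the last character to the front, then shift every letter 3 places forward in the alphabet (wrapping around).
Working it through for "journeyy": intermediate "yjourney", final "bmrxuqhb".

bmrxuqhb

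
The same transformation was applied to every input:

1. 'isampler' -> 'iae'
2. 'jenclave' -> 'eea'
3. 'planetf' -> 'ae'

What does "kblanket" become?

ae

Each output is the input with this applied: move the last character to the front, then keep only the vowels.
"kblanket" → "tkblanke" → "ae".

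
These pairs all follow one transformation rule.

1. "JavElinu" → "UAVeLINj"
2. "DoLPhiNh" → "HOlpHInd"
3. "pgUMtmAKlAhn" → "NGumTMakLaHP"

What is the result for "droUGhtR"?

Looking at the pairs, the operation is to flip the case of every letter, then swap the first and last characters.
Working it through for "droUGhtR": intermediate "DROugHTr", final "rROugHTD".

rROugHTD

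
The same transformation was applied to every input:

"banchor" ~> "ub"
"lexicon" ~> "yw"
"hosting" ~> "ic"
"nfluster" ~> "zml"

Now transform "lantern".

uy

The transformation: shift every letter 6 places backward in the alphabet (wrapping around), then keep one character in every 3, starting at position 2 (positions 2nd, 5th, 8th, ...).
Working it through for "lantern": intermediate "fuhnylh", final "uy".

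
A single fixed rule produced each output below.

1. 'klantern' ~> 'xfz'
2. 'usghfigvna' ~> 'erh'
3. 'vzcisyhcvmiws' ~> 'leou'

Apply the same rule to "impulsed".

Each output is the input with this applied: shift every letter 12 places forward in the alphabet (wrapping around), then keep one character in every 3, starting at position 2 (positions 2nd, 5th, 8th, ...).
So "impulsed" becomes "yxp".

yxp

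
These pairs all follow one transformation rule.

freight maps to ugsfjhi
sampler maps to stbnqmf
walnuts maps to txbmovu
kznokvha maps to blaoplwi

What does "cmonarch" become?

idnpobsd

What's happening: shift every letter 1 place forward in the alphabet (wrapping around), then move the last character to the front.
On "cmonarch": the first step gives "dnpobsdi", and the second then gives "idnpobsd".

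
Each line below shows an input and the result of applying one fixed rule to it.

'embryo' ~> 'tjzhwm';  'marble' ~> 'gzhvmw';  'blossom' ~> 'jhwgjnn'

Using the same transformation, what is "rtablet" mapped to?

zomovwg

The rule is to move the last 2 characters to the front (rotate right by 2), then shift every letter 5 places backward in the alphabet (wrapping around).
For "rtablet", step one produces "etrtabl"; step two turns that into "zomovwg".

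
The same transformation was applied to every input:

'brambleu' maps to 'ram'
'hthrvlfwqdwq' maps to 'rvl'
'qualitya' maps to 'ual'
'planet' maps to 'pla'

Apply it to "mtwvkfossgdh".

vkf

Rule — swap the front and back halves of the string, then keep only the last 3 characters.
So "mtwvkfossgdh" becomes "vkf".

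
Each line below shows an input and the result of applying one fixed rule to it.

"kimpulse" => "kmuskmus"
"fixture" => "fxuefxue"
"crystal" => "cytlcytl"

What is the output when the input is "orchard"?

ocadocad

The rule is to keep every other character starting from the first (positions 1st, 3rd, 5th, ...), then write the whole string twice.
"orchard" → "ocadocad".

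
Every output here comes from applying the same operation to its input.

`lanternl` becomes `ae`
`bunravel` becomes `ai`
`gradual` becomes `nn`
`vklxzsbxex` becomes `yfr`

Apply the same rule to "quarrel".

nr

Rule — shift every letter 13 places forward in the alphabet (wrapping around) — i.e. ROT13, then keep one character in every 3, starting at position 3 (positions 3rd, 6th, 9th, ...).
Starting from "quarrel": after the first operation, "dhneery"; after the second, "nr".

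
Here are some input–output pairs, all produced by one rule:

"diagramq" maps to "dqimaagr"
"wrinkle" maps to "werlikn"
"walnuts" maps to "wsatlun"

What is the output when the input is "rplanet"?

rtpelna

The rule is to take characters alternately from the front and the back (1st, last, 2nd, 2nd-last, ...).
So "rplanet" becomes "rtpelna".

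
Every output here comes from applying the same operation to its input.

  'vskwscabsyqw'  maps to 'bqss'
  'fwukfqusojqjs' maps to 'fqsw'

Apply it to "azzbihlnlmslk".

The pattern: keep one character in every 3, starting at position 2 (positions 2nd, 5th, 8th, ...), then sort the characters into alphabetical order.
So "azzbihlnlmslk" becomes "insz".

insz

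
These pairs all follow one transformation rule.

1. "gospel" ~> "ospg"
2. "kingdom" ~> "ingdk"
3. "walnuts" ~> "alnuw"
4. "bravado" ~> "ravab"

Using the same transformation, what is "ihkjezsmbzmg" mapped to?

In each case the input is transformed by: delete the last 2 characters, then move the first character to the end.
Starting from "ihkjezsmbzmg": after the first operation, "ihkjezsmbz"; after the second, "hkjezsmbzi".

hkjezsmbzi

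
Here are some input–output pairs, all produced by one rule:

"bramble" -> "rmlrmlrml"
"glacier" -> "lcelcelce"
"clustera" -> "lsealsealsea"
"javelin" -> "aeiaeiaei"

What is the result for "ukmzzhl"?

Each output is the input with this applied: keep every other character starting from the second (positions 2nd, 4th, 6th, ...), then write the whole string 3 times in a row.
Starting from "ukmzzhl": after the first operation, "kzh"; after the second, "kzhkzhkzh".

kzhkzhkzh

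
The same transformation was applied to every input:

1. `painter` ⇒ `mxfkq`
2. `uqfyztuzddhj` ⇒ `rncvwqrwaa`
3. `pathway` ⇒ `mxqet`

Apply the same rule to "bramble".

yoxjy

Each output is the input with this applied: delete the last 2 characters, then shift every letter 3 places backward in the alphabet (wrapping around).
Applying both steps to "bramble": "bramb", then "yoxjy".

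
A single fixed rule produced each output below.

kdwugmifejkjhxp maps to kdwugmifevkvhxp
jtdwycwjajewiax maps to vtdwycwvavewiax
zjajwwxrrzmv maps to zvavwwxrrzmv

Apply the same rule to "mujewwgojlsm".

In each case the input is transformed by: replace every "j" with "v".
Applying that to "mujewwgojlsm" gives "muvewwgovlsm".

muvewwgovlsm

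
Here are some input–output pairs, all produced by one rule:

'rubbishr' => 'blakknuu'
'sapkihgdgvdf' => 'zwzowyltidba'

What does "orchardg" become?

Looking at the pairs, the operation is to swap the front and back halves of the string, then shift every letter 7 places backward in the alphabet (wrapping around).
On "orchardg": the first step gives "ardgorch", and the second then gives "tkwzhkva".

tkwzhkva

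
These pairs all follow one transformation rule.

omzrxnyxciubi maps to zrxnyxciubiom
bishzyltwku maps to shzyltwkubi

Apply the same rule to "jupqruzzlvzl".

pqruzzlvzlju

Each output is the input with this applied: move the first 2 characters to the end (rotate left by 2).
For "jupqruzzlvzl" the result is "pqruzzlvzlju".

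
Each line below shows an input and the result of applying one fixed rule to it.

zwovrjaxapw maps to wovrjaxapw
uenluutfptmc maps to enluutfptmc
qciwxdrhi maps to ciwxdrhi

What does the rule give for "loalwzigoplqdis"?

oalwzigoplqdis

Looking at the pairs, the operation is to delete the first character.
"loalwzigoplqdis" → "oalwzigoplqdis".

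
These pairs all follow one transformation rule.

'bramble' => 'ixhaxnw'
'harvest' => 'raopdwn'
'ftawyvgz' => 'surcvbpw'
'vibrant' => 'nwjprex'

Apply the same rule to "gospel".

lahcko

The rule is to shift every letter 4 places backward in the alphabet (wrapping around), then move the first 3 characters to the end (rotate left by 3).
"gospel" → "ckolah" → "lahcko".
(Check on "harvest": → "dwnraop" → "raopdwn" ✓)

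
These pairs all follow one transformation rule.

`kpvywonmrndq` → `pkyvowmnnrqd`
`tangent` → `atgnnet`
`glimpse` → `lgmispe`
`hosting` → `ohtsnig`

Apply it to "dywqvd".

ydqwdv

What's happening: swap each adjacent pair of characters (1↔2, 3↔4, ...).
On "dywqvd" that produces "ydqwdv".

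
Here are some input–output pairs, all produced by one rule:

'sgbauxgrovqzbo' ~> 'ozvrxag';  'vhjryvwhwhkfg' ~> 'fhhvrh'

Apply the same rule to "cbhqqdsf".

fdqb

The pattern: keep every other character starting from the second (positions 2nd, 4th, 6th, ...), then reverse the string.
Applying both steps to "cbhqqdsf": "bqdf", then "fdqb".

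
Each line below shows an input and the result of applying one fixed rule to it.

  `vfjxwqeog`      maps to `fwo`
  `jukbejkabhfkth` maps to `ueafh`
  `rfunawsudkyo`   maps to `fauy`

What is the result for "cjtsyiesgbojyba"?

jysob

Looking at the pairs, the operation is to keep one character in every 3, starting at position 2 (positions 2nd, 5th, 8th, ...).
For "cjtsyiesgbojyba" the result is "jysob".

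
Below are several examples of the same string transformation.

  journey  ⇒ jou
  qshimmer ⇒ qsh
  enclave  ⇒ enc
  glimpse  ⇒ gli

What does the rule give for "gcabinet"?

Rule — keep only the first 3 characters.
Applying that to "gcabinet" gives "gca".

gca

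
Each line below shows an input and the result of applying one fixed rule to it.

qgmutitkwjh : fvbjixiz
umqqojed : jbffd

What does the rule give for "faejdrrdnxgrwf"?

In each case the input is transformed by: shift every letter 11 places backward in the alphabet (wrapping around), then delete the last 3 characters.
On "faejdrrdnxgrwf": the first step gives "uptysggscmvglu", and the second then gives "uptysggscmv".

uptysggscmv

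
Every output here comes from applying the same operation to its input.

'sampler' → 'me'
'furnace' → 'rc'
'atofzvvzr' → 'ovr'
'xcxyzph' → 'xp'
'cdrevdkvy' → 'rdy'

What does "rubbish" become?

bs

Each output is the input with this applied: keep one character in every 3, starting at position 3 (positions 3rd, 6th, 9th, ...).
On "rubbish" that produces "bs".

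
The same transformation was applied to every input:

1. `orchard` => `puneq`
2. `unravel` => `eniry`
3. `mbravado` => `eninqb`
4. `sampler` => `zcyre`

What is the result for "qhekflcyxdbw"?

rxsyplkqoj

In each case the input is transformed by: shift every letter 13 places forward in the alphabet (wrapping around) — i.e. ROT13, then delete the first 2 characters.
For "qhekflcyxdbw", step one produces "durxsyplkqoj"; step two turns that into "rxsyplkqoj".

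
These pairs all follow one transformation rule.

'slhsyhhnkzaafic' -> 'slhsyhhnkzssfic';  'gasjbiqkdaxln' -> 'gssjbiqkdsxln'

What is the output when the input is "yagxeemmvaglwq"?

ysgxeemmvsglwq

Each output is the input with this applied: replace every "a" with "s".
Doing the same to "yagxeemmvaglwq": "ysgxeemmvsglwq".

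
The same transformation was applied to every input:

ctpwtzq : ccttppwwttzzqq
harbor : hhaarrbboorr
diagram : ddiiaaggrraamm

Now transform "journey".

In each case the input is transformed by: double every character.
Doing the same to "journey": "jjoouurrnneeyy".

jjoouurrnneeyy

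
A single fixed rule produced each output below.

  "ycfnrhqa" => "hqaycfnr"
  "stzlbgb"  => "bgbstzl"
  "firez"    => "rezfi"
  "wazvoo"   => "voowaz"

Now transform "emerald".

aldemer

The pattern: move the last 3 characters to the front (rotate right by 3).
Applying that to "emerald" gives "aldemer".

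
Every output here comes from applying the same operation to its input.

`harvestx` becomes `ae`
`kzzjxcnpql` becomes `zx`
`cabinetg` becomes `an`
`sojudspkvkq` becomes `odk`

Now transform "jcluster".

The transformation: keep one character in every 3, starting at position 2 (positions 2nd, 5th, 8th, ...), then delete the last character.
Applying that to "jcluster" gives "cs".

cs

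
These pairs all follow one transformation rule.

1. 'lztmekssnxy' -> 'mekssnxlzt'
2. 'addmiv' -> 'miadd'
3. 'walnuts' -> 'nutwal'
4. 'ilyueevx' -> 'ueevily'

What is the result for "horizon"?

Looking at the pairs, the operation is to delete the last character, then move the first 3 characters to the end (rotate left by 3).
Starting from "horizon": after the first operation, "horizo"; after the second, "izohor".

izohor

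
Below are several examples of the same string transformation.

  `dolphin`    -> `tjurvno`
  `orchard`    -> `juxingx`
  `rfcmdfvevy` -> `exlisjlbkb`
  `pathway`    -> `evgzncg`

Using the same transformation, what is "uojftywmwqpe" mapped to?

Looking at the pairs, the operation is to shift every letter 6 places forward in the alphabet (wrapping around), then move the last character to the front.
So "uojftywmwqpe" becomes "kauplzecscwv".

kauplzecscwv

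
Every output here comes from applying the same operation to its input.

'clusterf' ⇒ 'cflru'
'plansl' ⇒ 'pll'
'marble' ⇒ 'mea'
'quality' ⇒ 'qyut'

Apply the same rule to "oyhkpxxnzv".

The rule is to take characters alternately from the front and the back (1st, last, 2nd, 2nd-last, ...), then delete the last 3 characters.
For "oyhkpxxnzv", step one produces "ovyzhnkxpx"; step two turns that into "ovyzhnk".

ovyzhnk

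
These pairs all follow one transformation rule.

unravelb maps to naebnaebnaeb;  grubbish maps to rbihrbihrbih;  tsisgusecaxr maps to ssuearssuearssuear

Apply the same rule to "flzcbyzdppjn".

lcydpnlcydpnlcydpn

In each case the input is transformed by: keep every other character starting from the second (positions 2nd, 4th, 6th, ...), then write the whole string 3 times in a row.
Working it through for "flzcbyzdppjn": intermediate "lcydpn", final "lcydpnlcydpnlcydpn".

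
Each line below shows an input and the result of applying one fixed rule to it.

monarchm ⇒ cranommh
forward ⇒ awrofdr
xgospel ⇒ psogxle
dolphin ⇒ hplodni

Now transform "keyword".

The rule is to reverse the string, then move the first 2 characters to the end (rotate left by 2).
Starting from "keyword": after the first operation, "drowyek"; after the second, "owyekdr".

owyekdr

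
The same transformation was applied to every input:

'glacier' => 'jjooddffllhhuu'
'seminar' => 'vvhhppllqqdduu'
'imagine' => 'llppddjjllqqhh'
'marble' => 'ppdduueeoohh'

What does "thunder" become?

Rule — shift every letter 3 places forward in the alphabet (wrapping around), then double every character.
So "thunder" becomes "wwkkxxqqgghhuu".
(Check on "imagine": → "lpdjlqh" → "llppddjjllqqhh" ✓)

wwkkxxqqgghhuu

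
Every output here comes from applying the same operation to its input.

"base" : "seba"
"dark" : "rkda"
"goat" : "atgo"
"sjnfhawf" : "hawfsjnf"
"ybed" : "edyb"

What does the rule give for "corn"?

In each case the input is transformed by: swap the front and back halves of the string.
For "corn" the result is "rnco".

rnco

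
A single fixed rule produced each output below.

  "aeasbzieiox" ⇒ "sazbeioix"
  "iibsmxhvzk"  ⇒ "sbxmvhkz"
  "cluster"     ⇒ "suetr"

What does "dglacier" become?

alicre

The rule is to delete the first 2 characters, then swap each adjacent pair of characters (1↔2, 3↔4, ...).
Working it through for "dglacier": intermediate "lacier", final "alicre".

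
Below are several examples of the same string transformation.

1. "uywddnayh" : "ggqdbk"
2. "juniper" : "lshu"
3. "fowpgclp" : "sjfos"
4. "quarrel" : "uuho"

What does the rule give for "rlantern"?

qwhuq

Looking at the pairs, the operation is to delete the first 3 characters, then shift every letter 3 places forward in the alphabet (wrapping around).
Working it through for "rlantern": intermediate "ntern", final "qwhuq".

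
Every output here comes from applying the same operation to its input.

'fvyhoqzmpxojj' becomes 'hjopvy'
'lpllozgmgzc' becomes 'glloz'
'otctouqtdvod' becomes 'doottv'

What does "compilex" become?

elox

What's happening: sort the characters into alphabetical order, then keep every other character starting from the second (positions 2nd, 4th, 6th, ...).
For "compilex", step one produces "ceilmopx"; step two turns that into "elox".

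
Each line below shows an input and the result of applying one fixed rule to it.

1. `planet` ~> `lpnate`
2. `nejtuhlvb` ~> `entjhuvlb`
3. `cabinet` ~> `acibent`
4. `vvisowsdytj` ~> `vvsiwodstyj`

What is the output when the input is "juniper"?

The transformation: swap each adjacent pair of characters (1↔2, 3↔4, ...).
Doing the same to "juniper": "ujinepr".

ujinepr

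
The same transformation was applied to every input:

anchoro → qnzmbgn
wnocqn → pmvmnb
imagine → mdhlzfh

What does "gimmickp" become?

jofhllhb

Looking at the pairs, the operation is to shift every letter 1 place backward in the alphabet (wrapping around), then move the last 2 characters to the front (rotate right by 2).
For "gimmickp" the result is "jofhllhb".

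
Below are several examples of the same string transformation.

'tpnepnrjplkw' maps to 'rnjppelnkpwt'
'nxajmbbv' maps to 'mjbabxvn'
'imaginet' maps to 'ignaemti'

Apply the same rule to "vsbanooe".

naobosev

The transformation: take characters alternately from the front and the back (1st, last, 2nd, 2nd-last, ...), then reverse the string.
For "vsbanooe", step one produces "vesoboan"; step two turns that into "naobosev".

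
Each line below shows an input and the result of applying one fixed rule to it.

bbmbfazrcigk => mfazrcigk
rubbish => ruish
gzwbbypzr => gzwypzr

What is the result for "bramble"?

ramle

In each case the input is transformed by: remove every "b".
Doing the same to "bramble": "ramle".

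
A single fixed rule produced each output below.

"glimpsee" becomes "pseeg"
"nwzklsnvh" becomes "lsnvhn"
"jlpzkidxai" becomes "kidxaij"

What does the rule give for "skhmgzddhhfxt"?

gzddhhfxts

Each output is the input with this applied: move the first character to the end, then delete the first 3 characters.
Working it through for "skhmgzddhhfxt": intermediate "khmgzddhhfxts", final "gzddhhfxts".
(Check on "glimpsee": → "limpseeg" → "pseeg" ✓)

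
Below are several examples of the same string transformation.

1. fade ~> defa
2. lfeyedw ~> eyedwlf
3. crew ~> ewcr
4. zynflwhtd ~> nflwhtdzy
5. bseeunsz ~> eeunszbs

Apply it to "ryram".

What's happening: move the first 2 characters to the end (rotate left by 2).
For "ryram" the result is "ramry".

ramry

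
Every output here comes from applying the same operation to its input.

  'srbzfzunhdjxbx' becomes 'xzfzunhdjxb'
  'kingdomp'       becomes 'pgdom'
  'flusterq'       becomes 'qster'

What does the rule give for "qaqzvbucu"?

uzvbuc

The rule is to delete the first 3 characters, then move the last character to the front.
Applying both steps to "qaqzvbucu": "zvbucu", then "uzvbuc".
(Check on "flusterq": → "sterq" → "qster" ✓)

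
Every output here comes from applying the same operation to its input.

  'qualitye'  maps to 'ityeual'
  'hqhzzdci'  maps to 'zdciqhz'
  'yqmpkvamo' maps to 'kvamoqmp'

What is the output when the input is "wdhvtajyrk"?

Each output is the input with this applied: delete the first character, then move the first 3 characters to the end (rotate left by 3).
Working it through for "wdhvtajyrk": intermediate "dhvtajyrk", final "tajyrkdhv".

tajyrkdhv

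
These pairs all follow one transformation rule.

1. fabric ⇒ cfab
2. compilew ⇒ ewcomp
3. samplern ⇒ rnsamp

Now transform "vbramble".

The pattern: swap the front and back halves of the string, then delete the first 2 characters.
For "vbramble" the result is "levbra".
(Check on "compilew": → "ilewcomp" → "ewcomp" ✓)

levbra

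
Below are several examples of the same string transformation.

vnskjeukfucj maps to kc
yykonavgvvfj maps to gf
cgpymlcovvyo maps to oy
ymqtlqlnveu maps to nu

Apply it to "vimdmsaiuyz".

Looking at the pairs, the operation is to keep one character in every 3, starting at position 2 (positions 2nd, 5th, 8th, ...), then delete the first 2 characters.
Starting from "vimdmsaiuyz": after the first operation, "imiz"; after the second, "iz".
(Check on "vnskjeukfucj": → "njkc" → "kc" ✓)

iz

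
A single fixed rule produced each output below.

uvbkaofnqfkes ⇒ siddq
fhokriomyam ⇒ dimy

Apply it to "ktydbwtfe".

In each case the input is transformed by: keep one character in every 3, starting at position 1 (positions 1st, 4th, 7th, ...), then shift every letter 2 places backward in the alphabet (wrapping around).
Starting from "ktydbwtfe": after the first operation, "kdt"; after the second, "ibr".
(Check on "fhokriomyam": → "fkoa" → "dimy" ✓)

ibr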